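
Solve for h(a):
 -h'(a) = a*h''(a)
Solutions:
 h(a) = C1 + C2*log(a)


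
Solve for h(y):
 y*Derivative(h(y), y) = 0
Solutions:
 h(y) = C1


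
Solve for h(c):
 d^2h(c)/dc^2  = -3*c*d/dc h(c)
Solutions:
 h(c) = C1 + C2*erf(sqrt(6)*c/2)


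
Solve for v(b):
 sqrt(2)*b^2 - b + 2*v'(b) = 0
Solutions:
 v(b) = C1 - sqrt(2)*b^3/6 + b^2/4


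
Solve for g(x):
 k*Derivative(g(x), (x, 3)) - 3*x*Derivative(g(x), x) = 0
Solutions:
 g(x) = C1 + Integral(C2*airyai(3^(1/3)*x*(1/k)^(1/3)) + C3*airybi(3^(1/3)*x*(1/k)^(1/3)), x)


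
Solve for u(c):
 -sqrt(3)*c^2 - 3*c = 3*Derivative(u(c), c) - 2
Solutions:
 u(c) = C1 - sqrt(3)*c^3/9 - c^2/2 + 2*c/3


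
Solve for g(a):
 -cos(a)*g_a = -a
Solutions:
 g(a) = C1 + Integral(a/cos(a), a)


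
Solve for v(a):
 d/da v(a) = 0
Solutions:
 v(a) = C1


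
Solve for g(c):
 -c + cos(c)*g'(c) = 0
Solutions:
 g(c) = C1 + Integral(c/cos(c), c)


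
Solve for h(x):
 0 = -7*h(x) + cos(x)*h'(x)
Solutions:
 h(x) = C1*sqrt(sin(x) + 1)*(sin(x)^3 + 3*sin(x)^2 + 3*sin(x) + 1)/(sqrt(sin(x) - 1)*(sin(x)^3 - 3*sin(x)^2 + 3*sin(x) - 1))


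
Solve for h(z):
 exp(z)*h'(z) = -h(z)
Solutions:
 h(z) = C1*exp(exp(-z))


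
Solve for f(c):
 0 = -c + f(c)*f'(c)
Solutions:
 f(c) = -sqrt(C1 + c^2)
 f(c) = sqrt(C1 + c^2)


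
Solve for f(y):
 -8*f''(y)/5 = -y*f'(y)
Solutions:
 f(y) = C1 + C2*erfi(sqrt(5)*y/4)


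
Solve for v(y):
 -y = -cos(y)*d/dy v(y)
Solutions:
 v(y) = C1 + Integral(y/cos(y), y)


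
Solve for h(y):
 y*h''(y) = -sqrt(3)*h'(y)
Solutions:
 h(y) = C1 + C2*y^(1 - sqrt(3))


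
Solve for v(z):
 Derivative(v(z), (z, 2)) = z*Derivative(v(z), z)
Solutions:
 v(z) = C1 + C2*erfi(sqrt(2)*z/2)


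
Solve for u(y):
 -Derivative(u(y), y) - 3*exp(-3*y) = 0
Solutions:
 u(y) = C1 + exp(-3*y)


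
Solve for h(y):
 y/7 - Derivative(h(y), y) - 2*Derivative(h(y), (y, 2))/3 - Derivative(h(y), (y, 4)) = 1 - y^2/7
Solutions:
 h(y) = C1 + C2*exp(2^(1/3)*y*(-4/(27 + sqrt(761))^(1/3) + 2^(1/3)*(27 + sqrt(761))^(1/3))/12)*sin(2^(1/3)*sqrt(3)*y*(4/(27 + sqrt(761))^(1/3) + 2^(1/3)*(27 + sqrt(761))^(1/3))/12) + C3*exp(2^(1/3)*y*(-4/(27 + sqrt(761))^(1/3) + 2^(1/3)*(27 + sqrt(761))^(1/3))/12)*cos(2^(1/3)*sqrt(3)*y*(4/(27 + sqrt(761))^(1/3) + 2^(1/3)*(27 + sqrt(761))^(1/3))/12) + C4*exp(-2^(1/3)*y*(-4/(27 + sqrt(761))^(1/3) + 2^(1/3)*(27 + sqrt(761))^(1/3))/6) + y^3/21 - y^2/42 - 61*y/63


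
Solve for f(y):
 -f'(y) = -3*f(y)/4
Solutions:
 f(y) = C1*exp(3*y/4)


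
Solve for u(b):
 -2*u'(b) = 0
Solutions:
 u(b) = C1


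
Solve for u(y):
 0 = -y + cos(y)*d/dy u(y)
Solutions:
 u(y) = C1 + Integral(y/cos(y), y)


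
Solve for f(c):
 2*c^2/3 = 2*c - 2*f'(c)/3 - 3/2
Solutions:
 f(c) = C1 - c^3/3 + 3*c^2/2 - 9*c/4


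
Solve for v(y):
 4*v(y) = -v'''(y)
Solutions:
 v(y) = C3*exp(-2^(2/3)*y) + (C1*sin(2^(2/3)*sqrt(3)*y/2) + C2*cos(2^(2/3)*sqrt(3)*y/2))*exp(2^(2/3)*y/2)


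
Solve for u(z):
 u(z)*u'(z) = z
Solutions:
 u(z) = -sqrt(C1 + z^2)
 u(z) = sqrt(C1 + z^2)


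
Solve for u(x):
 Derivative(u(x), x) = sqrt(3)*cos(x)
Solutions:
 u(x) = C1 + sqrt(3)*sin(x)


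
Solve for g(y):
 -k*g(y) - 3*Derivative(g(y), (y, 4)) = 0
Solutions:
 g(y) = C1*exp(-3^(3/4)*y*(-k)^(1/4)/3) + C2*exp(3^(3/4)*y*(-k)^(1/4)/3) + C3*exp(-3^(3/4)*I*y*(-k)^(1/4)/3) + C4*exp(3^(3/4)*I*y*(-k)^(1/4)/3)


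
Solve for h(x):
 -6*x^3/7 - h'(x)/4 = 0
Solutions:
 h(x) = C1 - 6*x^4/7


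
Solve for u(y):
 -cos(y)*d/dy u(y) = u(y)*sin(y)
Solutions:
 u(y) = C1*cos(y)


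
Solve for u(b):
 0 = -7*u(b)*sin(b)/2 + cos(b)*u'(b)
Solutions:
 u(b) = C1/cos(b)^(7/2)


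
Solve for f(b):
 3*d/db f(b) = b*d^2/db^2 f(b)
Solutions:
 f(b) = C1 + C2*b^4


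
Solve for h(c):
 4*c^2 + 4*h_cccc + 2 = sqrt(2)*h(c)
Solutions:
 h(c) = C1*exp(-2^(5/8)*c/2) + C2*exp(2^(5/8)*c/2) + C3*sin(2^(5/8)*c/2) + C4*cos(2^(5/8)*c/2) + 2*sqrt(2)*c^2 + sqrt(2)


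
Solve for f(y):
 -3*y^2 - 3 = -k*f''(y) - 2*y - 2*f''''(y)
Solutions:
 f(y) = C1 + C2*y + C3*exp(-sqrt(2)*y*sqrt(-k)/2) + C4*exp(sqrt(2)*y*sqrt(-k)/2) + y^4/(4*k) - y^3/(3*k) + y^2*(3/2 - 6/k)/k


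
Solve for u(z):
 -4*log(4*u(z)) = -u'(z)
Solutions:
 -Integral(1/(log(_y) + 2*log(2)), (_y, u(z)))/4 = C1 - z


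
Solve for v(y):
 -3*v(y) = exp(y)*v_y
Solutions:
 v(y) = C1*exp(3*exp(-y))


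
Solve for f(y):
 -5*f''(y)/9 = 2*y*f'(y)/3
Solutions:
 f(y) = C1 + C2*erf(sqrt(15)*y/5)


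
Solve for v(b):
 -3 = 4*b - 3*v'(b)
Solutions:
 v(b) = C1 + 2*b^2/3 + b


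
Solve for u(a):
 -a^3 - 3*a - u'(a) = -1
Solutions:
 u(a) = C1 - a^4/4 - 3*a^2/2 + a


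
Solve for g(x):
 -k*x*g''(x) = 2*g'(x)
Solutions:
 g(x) = C1 + x^(((re(k) - 2)*re(k) + im(k)^2)/(re(k)^2 + im(k)^2))*(C2*sin(2*log(x)*Abs(im(k))/(re(k)^2 + im(k)^2)) + C3*cos(2*log(x)*im(k)/(re(k)^2 + im(k)^2)))


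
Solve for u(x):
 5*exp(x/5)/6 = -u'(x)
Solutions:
 u(x) = C1 - 25*exp(x/5)/6


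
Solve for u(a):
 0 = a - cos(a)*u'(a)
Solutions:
 u(a) = C1 + Integral(a/cos(a), a)


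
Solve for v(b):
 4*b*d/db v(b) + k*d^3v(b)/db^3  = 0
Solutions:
 v(b) = C1 + Integral(C2*airyai(2^(2/3)*b*(-1/k)^(1/3)) + C3*airybi(2^(2/3)*b*(-1/k)^(1/3)), b)


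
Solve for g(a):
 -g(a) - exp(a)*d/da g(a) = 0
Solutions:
 g(a) = C1*exp(exp(-a))


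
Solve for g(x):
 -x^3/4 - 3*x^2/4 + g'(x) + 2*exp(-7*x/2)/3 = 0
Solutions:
 g(x) = C1 + x^4/16 + x^3/4 + 4*exp(-7*x/2)/21


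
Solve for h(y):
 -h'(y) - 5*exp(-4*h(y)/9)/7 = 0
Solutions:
 h(y) = 9*log(-I*(C1 - 20*y/63)^(1/4))
 h(y) = 9*log(I*(C1 - 20*y/63)^(1/4))
 h(y) = 9*log(-(C1 - 20*y/63)^(1/4))
 h(y) = 9*log(C1 - 20*y/63)/4


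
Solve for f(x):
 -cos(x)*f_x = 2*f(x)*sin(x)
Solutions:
 f(x) = C1*cos(x)^2


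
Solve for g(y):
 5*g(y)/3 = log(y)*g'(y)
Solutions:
 g(y) = C1*exp(5*li(y)/3)


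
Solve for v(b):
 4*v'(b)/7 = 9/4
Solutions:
 v(b) = C1 + 63*b/16


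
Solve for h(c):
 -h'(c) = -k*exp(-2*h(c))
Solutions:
 h(c) = log(-sqrt(C1 + 2*c*k))
 h(c) = log(C1 + 2*c*k)/2


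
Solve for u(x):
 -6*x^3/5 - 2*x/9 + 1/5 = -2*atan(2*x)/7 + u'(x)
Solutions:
 u(x) = C1 - 3*x^4/10 - x^2/9 + 2*x*atan(2*x)/7 + x/5 - log(4*x^2 + 1)/14


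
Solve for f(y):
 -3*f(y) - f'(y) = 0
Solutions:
 f(y) = C1*exp(-3*y)


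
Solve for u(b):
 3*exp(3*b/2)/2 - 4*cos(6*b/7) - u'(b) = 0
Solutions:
 u(b) = C1 + exp(3*b/2) - 14*sin(6*b/7)/3


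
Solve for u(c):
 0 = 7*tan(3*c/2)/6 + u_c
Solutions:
 u(c) = C1 + 7*log(cos(3*c/2))/9


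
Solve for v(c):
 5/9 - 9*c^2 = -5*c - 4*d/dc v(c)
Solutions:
 v(c) = C1 + 3*c^3/4 - 5*c^2/8 - 5*c/36


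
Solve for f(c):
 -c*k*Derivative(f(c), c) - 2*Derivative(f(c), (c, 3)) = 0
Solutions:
 f(c) = C1 + Integral(C2*airyai(2^(2/3)*c*(-k)^(1/3)/2) + C3*airybi(2^(2/3)*c*(-k)^(1/3)/2), c)


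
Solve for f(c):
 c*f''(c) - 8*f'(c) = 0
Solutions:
 f(c) = C1 + C2*c^9


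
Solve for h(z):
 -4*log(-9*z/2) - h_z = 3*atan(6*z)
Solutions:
 h(z) = C1 - 4*z*log(-z) - 3*z*atan(6*z) - 8*z*log(3) + 4*z*log(2) + 4*z + log(36*z^2 + 1)/4


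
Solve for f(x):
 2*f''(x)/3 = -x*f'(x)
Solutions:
 f(x) = C1 + C2*erf(sqrt(3)*x/2)


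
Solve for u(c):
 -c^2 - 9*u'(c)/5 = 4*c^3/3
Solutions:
 u(c) = C1 - 5*c^4/27 - 5*c^3/27


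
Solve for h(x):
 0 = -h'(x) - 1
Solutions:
 h(x) = C1 - x


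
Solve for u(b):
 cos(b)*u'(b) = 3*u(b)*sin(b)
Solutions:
 u(b) = C1/cos(b)^3


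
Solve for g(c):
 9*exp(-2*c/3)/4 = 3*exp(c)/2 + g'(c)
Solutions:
 g(c) = C1 - 3*exp(c)/2 - 27*exp(-2*c/3)/8


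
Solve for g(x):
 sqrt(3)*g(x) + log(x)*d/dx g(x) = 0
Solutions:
 g(x) = C1*exp(-sqrt(3)*li(x))


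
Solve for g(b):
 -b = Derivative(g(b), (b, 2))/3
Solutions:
 g(b) = C1 + C2*b - b^3/2


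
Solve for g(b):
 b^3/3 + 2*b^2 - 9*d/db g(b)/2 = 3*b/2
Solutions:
 g(b) = C1 + b^4/54 + 4*b^3/27 - b^2/6


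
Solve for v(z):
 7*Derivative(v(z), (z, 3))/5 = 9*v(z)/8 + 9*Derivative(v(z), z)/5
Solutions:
 v(z) = C1*exp(-z*(8*3^(2/3)*98^(1/3)/(sqrt(5649) + 105)^(1/3) + 84^(1/3)*(sqrt(5649) + 105)^(1/3))/56)*sin(3^(1/6)*z*(-28^(1/3)*3^(2/3)*(sqrt(5649) + 105)^(1/3) + 24*98^(1/3)/(sqrt(5649) + 105)^(1/3))/56) + C2*exp(-z*(8*3^(2/3)*98^(1/3)/(sqrt(5649) + 105)^(1/3) + 84^(1/3)*(sqrt(5649) + 105)^(1/3))/56)*cos(3^(1/6)*z*(-28^(1/3)*3^(2/3)*(sqrt(5649) + 105)^(1/3) + 24*98^(1/3)/(sqrt(5649) + 105)^(1/3))/56) + C3*exp(z*(8*3^(2/3)*98^(1/3)/(sqrt(5649) + 105)^(1/3) + 84^(1/3)*(sqrt(5649) + 105)^(1/3))/28)


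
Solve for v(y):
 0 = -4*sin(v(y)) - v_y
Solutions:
 v(y) = -acos((-C1 - exp(8*y))/(C1 - exp(8*y))) + 2*pi
 v(y) = acos((-C1 - exp(8*y))/(C1 - exp(8*y)))


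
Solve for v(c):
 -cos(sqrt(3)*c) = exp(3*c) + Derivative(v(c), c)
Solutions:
 v(c) = C1 - exp(3*c)/3 - sqrt(3)*sin(sqrt(3)*c)/3


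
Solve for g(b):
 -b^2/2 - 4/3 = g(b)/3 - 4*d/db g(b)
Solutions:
 g(b) = C1*exp(b/12) - 3*b^2/2 - 36*b - 436


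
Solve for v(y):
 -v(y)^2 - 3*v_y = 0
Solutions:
 v(y) = 3/(C1 + y)


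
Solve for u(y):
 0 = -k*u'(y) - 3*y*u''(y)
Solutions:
 u(y) = C1 + y^(1 - re(k)/3)*(C2*sin(log(y)*Abs(im(k))/3) + C3*cos(log(y)*im(k)/3))


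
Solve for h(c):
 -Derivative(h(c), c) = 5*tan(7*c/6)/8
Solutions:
 h(c) = C1 + 15*log(cos(7*c/6))/28


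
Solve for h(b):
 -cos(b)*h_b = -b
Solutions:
 h(b) = C1 + Integral(b/cos(b), b)


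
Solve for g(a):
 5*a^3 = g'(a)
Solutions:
 g(a) = C1 + 5*a^4/4


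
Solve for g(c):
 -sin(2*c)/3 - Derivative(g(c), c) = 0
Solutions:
 g(c) = C1 + cos(2*c)/6


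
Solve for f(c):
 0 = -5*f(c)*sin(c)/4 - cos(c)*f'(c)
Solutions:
 f(c) = C1*cos(c)^(5/4)


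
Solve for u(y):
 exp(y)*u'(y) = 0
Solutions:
 u(y) = C1


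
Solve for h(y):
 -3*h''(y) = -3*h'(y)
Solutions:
 h(y) = C1 + C2*exp(y)


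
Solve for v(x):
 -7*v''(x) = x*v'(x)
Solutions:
 v(x) = C1 + C2*erf(sqrt(14)*x/14)


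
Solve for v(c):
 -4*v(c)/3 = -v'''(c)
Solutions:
 v(c) = C3*exp(6^(2/3)*c/3) + (C1*sin(2^(2/3)*3^(1/6)*c/2) + C2*cos(2^(2/3)*3^(1/6)*c/2))*exp(-6^(2/3)*c/6)


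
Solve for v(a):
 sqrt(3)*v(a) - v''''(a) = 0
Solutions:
 v(a) = C1*exp(-3^(1/8)*a) + C2*exp(3^(1/8)*a) + C3*sin(3^(1/8)*a) + C4*cos(3^(1/8)*a)


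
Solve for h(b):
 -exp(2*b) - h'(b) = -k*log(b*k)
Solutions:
 h(b) = C1 + b*k*log(b*k) - b*k - exp(2*b)/2


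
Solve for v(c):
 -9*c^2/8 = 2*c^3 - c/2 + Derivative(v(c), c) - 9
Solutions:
 v(c) = C1 - c^4/2 - 3*c^3/8 + c^2/4 + 9*c


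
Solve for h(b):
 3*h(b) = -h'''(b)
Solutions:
 h(b) = C3*exp(-3^(1/3)*b) + (C1*sin(3^(5/6)*b/2) + C2*cos(3^(5/6)*b/2))*exp(3^(1/3)*b/2)


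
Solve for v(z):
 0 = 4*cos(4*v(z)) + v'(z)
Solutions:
 v(z) = -asin((C1 + exp(32*z))/(C1 - exp(32*z)))/4 + pi/4
 v(z) = asin((C1 + exp(32*z))/(C1 - exp(32*z)))/4


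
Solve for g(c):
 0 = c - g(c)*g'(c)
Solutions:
 g(c) = -sqrt(C1 + c^2)
 g(c) = sqrt(C1 + c^2)


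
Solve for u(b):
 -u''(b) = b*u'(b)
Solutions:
 u(b) = C1 + C2*erf(sqrt(2)*b/2)


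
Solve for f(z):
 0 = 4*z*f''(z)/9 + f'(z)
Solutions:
 f(z) = C1 + C2/z^(5/4)


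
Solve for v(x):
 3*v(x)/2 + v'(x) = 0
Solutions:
 v(x) = C1*exp(-3*x/2)


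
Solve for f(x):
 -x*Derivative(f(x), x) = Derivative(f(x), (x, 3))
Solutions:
 f(x) = C1 + Integral(C2*airyai(-x) + C3*airybi(-x), x)


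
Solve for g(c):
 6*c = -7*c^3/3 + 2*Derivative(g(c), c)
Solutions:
 g(c) = C1 + 7*c^4/24 + 3*c^2/2


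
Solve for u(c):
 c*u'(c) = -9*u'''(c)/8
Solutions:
 u(c) = C1 + Integral(C2*airyai(-2*3^(1/3)*c/3) + C3*airybi(-2*3^(1/3)*c/3), c)


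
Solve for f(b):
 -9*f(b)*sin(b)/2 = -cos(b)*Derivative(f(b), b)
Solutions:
 f(b) = C1/cos(b)^(9/2)


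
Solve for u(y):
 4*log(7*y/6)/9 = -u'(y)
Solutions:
 u(y) = C1 - 4*y*log(y)/9 - 4*y*log(7)/9 + 4*y/9 + 4*y*log(6)/9


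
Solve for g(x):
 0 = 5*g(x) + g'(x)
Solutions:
 g(x) = C1*exp(-5*x)


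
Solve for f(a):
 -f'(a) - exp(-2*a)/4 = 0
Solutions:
 f(a) = C1 + exp(-2*a)/8


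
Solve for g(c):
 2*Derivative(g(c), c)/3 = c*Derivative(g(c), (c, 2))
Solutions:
 g(c) = C1 + C2*c^(5/3)


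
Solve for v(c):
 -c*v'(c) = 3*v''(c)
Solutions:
 v(c) = C1 + C2*erf(sqrt(6)*c/6)


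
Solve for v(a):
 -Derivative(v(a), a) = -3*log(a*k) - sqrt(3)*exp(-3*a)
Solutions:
 v(a) = C1 + 3*a*log(a*k) - 3*a - sqrt(3)*exp(-3*a)/3


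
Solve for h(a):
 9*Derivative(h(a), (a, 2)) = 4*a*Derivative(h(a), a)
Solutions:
 h(a) = C1 + C2*erfi(sqrt(2)*a/3)


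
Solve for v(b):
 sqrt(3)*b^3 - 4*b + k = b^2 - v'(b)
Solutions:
 v(b) = C1 - sqrt(3)*b^4/4 + b^3/3 + 2*b^2 - b*k


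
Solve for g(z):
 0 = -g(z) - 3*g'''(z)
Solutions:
 g(z) = C3*exp(-3^(2/3)*z/3) + (C1*sin(3^(1/6)*z/2) + C2*cos(3^(1/6)*z/2))*exp(3^(2/3)*z/6)


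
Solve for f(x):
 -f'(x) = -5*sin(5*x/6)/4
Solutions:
 f(x) = C1 - 3*cos(5*x/6)/2


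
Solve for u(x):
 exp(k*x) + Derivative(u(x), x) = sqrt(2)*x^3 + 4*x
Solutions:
 u(x) = C1 + sqrt(2)*x^4/4 + 2*x^2 - exp(k*x)/k


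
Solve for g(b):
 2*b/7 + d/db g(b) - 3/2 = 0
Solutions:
 g(b) = C1 - b^2/7 + 3*b/2


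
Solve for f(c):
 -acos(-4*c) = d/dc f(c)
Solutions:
 f(c) = C1 - c*acos(-4*c) - sqrt(1 - 16*c^2)/4


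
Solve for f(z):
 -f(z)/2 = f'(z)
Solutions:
 f(z) = C1*exp(-z/2)


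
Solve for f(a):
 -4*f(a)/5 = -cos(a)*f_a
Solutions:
 f(a) = C1*(sin(a) + 1)^(2/5)/(sin(a) - 1)^(2/5)


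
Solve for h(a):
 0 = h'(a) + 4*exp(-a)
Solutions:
 h(a) = C1 + 4*exp(-a)


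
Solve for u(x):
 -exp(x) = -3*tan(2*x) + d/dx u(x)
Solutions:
 u(x) = C1 - exp(x) - 3*log(cos(2*x))/2


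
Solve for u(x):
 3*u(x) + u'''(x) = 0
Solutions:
 u(x) = C3*exp(-3^(1/3)*x) + (C1*sin(3^(5/6)*x/2) + C2*cos(3^(5/6)*x/2))*exp(3^(1/3)*x/2)


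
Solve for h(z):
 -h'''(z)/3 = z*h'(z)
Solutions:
 h(z) = C1 + Integral(C2*airyai(-3^(1/3)*z) + C3*airybi(-3^(1/3)*z), z)


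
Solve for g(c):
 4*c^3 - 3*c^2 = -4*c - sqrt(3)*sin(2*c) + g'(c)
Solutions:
 g(c) = C1 + c^4 - c^3 + 2*c^2 - sqrt(3)*cos(2*c)/2


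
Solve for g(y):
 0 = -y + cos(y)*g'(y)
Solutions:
 g(y) = C1 + Integral(y/cos(y), y)


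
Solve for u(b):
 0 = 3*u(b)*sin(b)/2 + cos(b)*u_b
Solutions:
 u(b) = C1*cos(b)^(3/2)


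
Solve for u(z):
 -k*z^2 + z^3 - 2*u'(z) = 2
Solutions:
 u(z) = C1 - k*z^3/6 + z^4/8 - z


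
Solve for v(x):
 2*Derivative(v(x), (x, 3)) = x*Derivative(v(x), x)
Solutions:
 v(x) = C1 + Integral(C2*airyai(2^(2/3)*x/2) + C3*airybi(2^(2/3)*x/2), x)


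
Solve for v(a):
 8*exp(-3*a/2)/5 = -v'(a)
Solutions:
 v(a) = C1 + 16*exp(-3*a/2)/15


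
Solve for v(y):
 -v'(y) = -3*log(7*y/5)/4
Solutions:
 v(y) = C1 + 3*y*log(y)/4 - 3*y*log(5)/4 - 3*y/4 + 3*y*log(7)/4


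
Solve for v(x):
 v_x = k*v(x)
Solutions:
 v(x) = C1*exp(k*x)


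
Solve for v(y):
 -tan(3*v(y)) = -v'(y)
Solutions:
 v(y) = -asin(C1*exp(3*y))/3 + pi/3
 v(y) = asin(C1*exp(3*y))/3


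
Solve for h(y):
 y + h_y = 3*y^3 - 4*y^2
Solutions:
 h(y) = C1 + 3*y^4/4 - 4*y^3/3 - y^2/2


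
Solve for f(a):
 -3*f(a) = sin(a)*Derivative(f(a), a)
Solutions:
 f(a) = C1*(cos(a) + 1)^(3/2)/(cos(a) - 1)^(3/2)


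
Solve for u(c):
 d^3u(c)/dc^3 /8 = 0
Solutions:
 u(c) = C1 + C2*c + C3*c^2


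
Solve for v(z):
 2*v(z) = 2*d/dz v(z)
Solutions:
 v(z) = C1*exp(z)


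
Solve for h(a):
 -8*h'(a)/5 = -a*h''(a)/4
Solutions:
 h(a) = C1 + C2*a^(37/5)


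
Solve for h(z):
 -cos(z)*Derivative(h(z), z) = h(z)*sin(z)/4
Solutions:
 h(z) = C1*cos(z)^(1/4)


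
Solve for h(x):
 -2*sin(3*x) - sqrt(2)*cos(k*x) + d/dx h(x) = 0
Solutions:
 h(x) = C1 - 2*cos(3*x)/3 + sqrt(2)*sin(k*x)/k


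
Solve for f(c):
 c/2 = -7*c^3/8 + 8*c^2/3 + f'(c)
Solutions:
 f(c) = C1 + 7*c^4/32 - 8*c^3/9 + c^2/4


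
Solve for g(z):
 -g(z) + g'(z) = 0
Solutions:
 g(z) = C1*exp(z)


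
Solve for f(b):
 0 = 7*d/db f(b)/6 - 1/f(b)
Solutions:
 f(b) = -sqrt(C1 + 84*b)/7
 f(b) = sqrt(C1 + 84*b)/7


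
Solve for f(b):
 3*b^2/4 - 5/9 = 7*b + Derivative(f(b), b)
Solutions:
 f(b) = C1 + b^3/4 - 7*b^2/2 - 5*b/9


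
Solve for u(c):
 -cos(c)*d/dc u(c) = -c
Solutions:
 u(c) = C1 + Integral(c/cos(c), c)


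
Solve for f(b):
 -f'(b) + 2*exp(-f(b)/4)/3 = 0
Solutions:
 f(b) = 4*log(C1 + b/6)


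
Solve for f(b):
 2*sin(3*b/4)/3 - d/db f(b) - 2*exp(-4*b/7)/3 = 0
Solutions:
 f(b) = C1 - 8*cos(3*b/4)/9 + 7*exp(-4*b/7)/6


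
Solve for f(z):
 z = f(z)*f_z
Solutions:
 f(z) = -sqrt(C1 + z^2)
 f(z) = sqrt(C1 + z^2)


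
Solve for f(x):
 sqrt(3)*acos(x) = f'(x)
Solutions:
 f(x) = C1 + sqrt(3)*(x*acos(x) - sqrt(1 - x^2))


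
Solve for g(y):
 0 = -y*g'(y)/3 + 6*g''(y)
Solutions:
 g(y) = C1 + C2*erfi(y/6)


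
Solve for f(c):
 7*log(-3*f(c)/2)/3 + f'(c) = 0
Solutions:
 3*Integral(1/(log(-_y) - log(2) + log(3)), (_y, f(c)))/7 = C1 - c


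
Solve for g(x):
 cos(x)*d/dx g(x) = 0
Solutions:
 g(x) = C1


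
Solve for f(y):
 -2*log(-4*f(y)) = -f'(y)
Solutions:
 -Integral(1/(log(-_y) + 2*log(2)), (_y, f(y)))/2 = C1 - y


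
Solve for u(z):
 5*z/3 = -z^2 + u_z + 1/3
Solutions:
 u(z) = C1 + z^3/3 + 5*z^2/6 - z/3


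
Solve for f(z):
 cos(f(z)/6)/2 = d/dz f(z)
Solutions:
 -z/2 - 3*log(sin(f(z)/6) - 1) + 3*log(sin(f(z)/6) + 1) = C1


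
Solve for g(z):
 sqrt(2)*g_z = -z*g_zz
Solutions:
 g(z) = C1 + C2*z^(1 - sqrt(2))


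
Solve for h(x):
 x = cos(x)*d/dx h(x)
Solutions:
 h(x) = C1 + Integral(x/cos(x), x)


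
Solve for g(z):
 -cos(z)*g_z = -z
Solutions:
 g(z) = C1 + Integral(z/cos(z), z)


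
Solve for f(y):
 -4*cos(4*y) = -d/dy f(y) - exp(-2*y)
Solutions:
 f(y) = C1 + sin(4*y) + exp(-2*y)/2


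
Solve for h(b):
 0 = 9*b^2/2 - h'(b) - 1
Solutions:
 h(b) = C1 + 3*b^3/2 - b


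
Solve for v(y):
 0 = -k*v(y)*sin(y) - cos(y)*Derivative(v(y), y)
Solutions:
 v(y) = C1*exp(k*log(cos(y)))


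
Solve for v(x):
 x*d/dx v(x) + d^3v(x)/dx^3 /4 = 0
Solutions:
 v(x) = C1 + Integral(C2*airyai(-2^(2/3)*x) + C3*airybi(-2^(2/3)*x), x)


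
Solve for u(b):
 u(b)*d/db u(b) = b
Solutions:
 u(b) = -sqrt(C1 + b^2)
 u(b) = sqrt(C1 + b^2)


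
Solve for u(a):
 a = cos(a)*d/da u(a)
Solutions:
 u(a) = C1 + Integral(a/cos(a), a)


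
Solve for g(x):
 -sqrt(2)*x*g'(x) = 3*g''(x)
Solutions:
 g(x) = C1 + C2*erf(2^(3/4)*sqrt(3)*x/6)


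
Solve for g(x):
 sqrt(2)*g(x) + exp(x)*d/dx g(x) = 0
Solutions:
 g(x) = C1*exp(sqrt(2)*exp(-x))


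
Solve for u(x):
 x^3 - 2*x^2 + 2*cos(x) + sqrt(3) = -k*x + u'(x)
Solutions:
 u(x) = C1 + k*x^2/2 + x^4/4 - 2*x^3/3 + sqrt(3)*x + 2*sin(x)


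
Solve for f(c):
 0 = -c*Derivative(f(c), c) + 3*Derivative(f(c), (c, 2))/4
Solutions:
 f(c) = C1 + C2*erfi(sqrt(6)*c/3)


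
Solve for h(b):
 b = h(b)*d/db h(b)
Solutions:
 h(b) = -sqrt(C1 + b^2)
 h(b) = sqrt(C1 + b^2)


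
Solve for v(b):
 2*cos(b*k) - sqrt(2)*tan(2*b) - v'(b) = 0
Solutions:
 v(b) = C1 + 2*Piecewise((sin(b*k)/k, Ne(k, 0)), (b, True)) + sqrt(2)*log(cos(2*b))/2


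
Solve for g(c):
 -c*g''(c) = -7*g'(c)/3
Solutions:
 g(c) = C1 + C2*c^(10/3)


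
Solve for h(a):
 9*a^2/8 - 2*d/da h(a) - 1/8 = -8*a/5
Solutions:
 h(a) = C1 + 3*a^3/16 + 2*a^2/5 - a/16


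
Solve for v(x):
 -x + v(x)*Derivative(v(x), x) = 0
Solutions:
 v(x) = -sqrt(C1 + x^2)
 v(x) = sqrt(C1 + x^2)


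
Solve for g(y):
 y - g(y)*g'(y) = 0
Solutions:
 g(y) = -sqrt(C1 + y^2)
 g(y) = sqrt(C1 + y^2)


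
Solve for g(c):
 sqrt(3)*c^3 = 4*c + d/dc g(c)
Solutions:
 g(c) = C1 + sqrt(3)*c^4/4 - 2*c^2


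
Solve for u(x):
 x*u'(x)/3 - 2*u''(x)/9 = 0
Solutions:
 u(x) = C1 + C2*erfi(sqrt(3)*x/2)


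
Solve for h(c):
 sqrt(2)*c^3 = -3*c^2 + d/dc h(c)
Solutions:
 h(c) = C1 + sqrt(2)*c^4/4 + c^3


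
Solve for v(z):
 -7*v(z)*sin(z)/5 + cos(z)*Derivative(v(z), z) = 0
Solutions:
 v(z) = C1/cos(z)^(7/5)


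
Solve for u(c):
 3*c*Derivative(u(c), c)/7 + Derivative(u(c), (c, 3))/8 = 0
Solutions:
 u(c) = C1 + Integral(C2*airyai(-2*3^(1/3)*7^(2/3)*c/7) + C3*airybi(-2*3^(1/3)*7^(2/3)*c/7), c)


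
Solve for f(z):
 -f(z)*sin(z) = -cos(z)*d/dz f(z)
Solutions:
 f(z) = C1/cos(z)


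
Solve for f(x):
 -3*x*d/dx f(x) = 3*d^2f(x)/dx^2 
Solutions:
 f(x) = C1 + C2*erf(sqrt(2)*x/2)


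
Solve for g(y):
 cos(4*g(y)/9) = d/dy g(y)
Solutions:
 -y - 9*log(sin(4*g(y)/9) - 1)/8 + 9*log(sin(4*g(y)/9) + 1)/8 = C1


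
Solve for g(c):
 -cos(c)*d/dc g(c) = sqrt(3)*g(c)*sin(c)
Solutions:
 g(c) = C1*cos(c)^(sqrt(3))


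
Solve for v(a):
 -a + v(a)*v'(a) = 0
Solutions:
 v(a) = -sqrt(C1 + a^2)
 v(a) = sqrt(C1 + a^2)


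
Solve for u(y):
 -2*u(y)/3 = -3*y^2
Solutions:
 u(y) = 9*y^2/2


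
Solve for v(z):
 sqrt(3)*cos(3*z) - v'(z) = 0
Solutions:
 v(z) = C1 + sqrt(3)*sin(3*z)/3


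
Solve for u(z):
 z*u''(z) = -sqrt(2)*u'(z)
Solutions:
 u(z) = C1 + C2*z^(1 - sqrt(2))


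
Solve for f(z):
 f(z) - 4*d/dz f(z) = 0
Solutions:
 f(z) = C1*exp(z/4)


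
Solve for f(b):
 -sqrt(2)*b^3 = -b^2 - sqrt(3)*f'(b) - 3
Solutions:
 f(b) = C1 + sqrt(6)*b^4/12 - sqrt(3)*b^3/9 - sqrt(3)*b


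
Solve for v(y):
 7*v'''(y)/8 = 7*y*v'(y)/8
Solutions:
 v(y) = C1 + Integral(C2*airyai(y) + C3*airybi(y), y)


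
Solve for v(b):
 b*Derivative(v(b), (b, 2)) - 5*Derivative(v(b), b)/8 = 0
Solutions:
 v(b) = C1 + C2*b^(13/8)


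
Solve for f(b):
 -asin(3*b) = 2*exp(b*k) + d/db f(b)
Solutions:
 f(b) = C1 - b*asin(3*b) - sqrt(1 - 9*b^2)/3 - 2*Piecewise((exp(b*k)/k, Ne(k, 0)), (b, True))


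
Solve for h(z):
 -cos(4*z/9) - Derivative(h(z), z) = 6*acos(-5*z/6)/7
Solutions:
 h(z) = C1 - 6*z*acos(-5*z/6)/7 - 6*sqrt(36 - 25*z^2)/35 - 9*sin(4*z/9)/4


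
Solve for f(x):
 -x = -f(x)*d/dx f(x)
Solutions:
 f(x) = -sqrt(C1 + x^2)
 f(x) = sqrt(C1 + x^2)


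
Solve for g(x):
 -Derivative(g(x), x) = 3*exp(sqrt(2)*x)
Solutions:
 g(x) = C1 - 3*sqrt(2)*exp(sqrt(2)*x)/2


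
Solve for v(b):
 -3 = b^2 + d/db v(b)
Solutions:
 v(b) = C1 - b^3/3 - 3*b


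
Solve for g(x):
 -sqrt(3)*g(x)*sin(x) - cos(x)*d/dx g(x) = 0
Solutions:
 g(x) = C1*cos(x)^(sqrt(3))


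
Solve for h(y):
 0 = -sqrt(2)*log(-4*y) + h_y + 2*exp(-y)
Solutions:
 h(y) = C1 + sqrt(2)*y*log(-y) + sqrt(2)*y*(-1 + 2*log(2)) + 2*exp(-y)


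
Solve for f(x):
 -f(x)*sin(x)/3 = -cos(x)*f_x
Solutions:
 f(x) = C1/cos(x)^(1/3)


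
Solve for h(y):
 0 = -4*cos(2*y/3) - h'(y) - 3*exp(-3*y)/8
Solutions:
 h(y) = C1 - 6*sin(2*y/3) + exp(-3*y)/8


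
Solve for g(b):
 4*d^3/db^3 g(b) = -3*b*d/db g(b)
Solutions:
 g(b) = C1 + Integral(C2*airyai(-6^(1/3)*b/2) + C3*airybi(-6^(1/3)*b/2), b)


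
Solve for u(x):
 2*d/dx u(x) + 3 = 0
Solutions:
 u(x) = C1 - 3*x/2


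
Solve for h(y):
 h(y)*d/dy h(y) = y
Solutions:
 h(y) = -sqrt(C1 + y^2)
 h(y) = sqrt(C1 + y^2)


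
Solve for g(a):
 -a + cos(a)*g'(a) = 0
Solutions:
 g(a) = C1 + Integral(a/cos(a), a)


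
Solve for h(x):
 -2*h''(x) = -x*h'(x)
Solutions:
 h(x) = C1 + C2*erfi(x/2)


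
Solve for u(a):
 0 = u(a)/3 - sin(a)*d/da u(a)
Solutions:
 u(a) = C1*(cos(a) - 1)^(1/6)/(cos(a) + 1)^(1/6)


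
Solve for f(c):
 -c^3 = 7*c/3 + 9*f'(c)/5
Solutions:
 f(c) = C1 - 5*c^4/36 - 35*c^2/54


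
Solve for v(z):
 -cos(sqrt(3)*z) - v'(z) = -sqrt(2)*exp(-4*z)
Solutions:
 v(z) = C1 - sqrt(3)*sin(sqrt(3)*z)/3 - sqrt(2)*exp(-4*z)/4


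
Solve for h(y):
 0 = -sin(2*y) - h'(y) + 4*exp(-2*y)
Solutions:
 h(y) = C1 + cos(2*y)/2 - 2*exp(-2*y)


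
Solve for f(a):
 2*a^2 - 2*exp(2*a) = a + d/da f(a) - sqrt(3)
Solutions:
 f(a) = C1 + 2*a^3/3 - a^2/2 + sqrt(3)*a - exp(2*a)


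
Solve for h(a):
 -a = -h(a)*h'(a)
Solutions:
 h(a) = -sqrt(C1 + a^2)
 h(a) = sqrt(C1 + a^2)


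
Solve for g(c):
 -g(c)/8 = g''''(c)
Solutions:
 g(c) = (C1*sin(2^(3/4)*c/4) + C2*cos(2^(3/4)*c/4))*exp(-2^(3/4)*c/4) + (C3*sin(2^(3/4)*c/4) + C4*cos(2^(3/4)*c/4))*exp(2^(3/4)*c/4)


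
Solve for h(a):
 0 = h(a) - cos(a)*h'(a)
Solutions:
 h(a) = C1*sqrt(sin(a) + 1)/sqrt(sin(a) - 1)


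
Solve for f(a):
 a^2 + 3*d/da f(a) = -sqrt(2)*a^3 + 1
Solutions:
 f(a) = C1 - sqrt(2)*a^4/12 - a^3/9 + a/3


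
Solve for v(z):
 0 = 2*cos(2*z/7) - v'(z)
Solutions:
 v(z) = C1 + 7*sin(2*z/7)


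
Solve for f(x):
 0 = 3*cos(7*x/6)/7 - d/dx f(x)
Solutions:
 f(x) = C1 + 18*sin(7*x/6)/49


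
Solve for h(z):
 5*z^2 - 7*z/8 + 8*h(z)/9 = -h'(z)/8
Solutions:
 h(z) = C1*exp(-64*z/9) - 45*z^2/8 + 657*z/256 - 5913/16384


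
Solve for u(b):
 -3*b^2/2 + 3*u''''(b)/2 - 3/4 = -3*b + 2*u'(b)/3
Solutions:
 u(b) = C1 + C4*exp(2^(2/3)*3^(1/3)*b/3) - 3*b^3/4 + 9*b^2/4 - 9*b/8 + (C2*sin(2^(2/3)*3^(5/6)*b/6) + C3*cos(2^(2/3)*3^(5/6)*b/6))*exp(-2^(2/3)*3^(1/3)*b/6)


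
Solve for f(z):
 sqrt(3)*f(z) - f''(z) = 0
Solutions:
 f(z) = C1*exp(-3^(1/4)*z) + C2*exp(3^(1/4)*z)


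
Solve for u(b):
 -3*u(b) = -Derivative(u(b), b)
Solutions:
 u(b) = C1*exp(3*b)


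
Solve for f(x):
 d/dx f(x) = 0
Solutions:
 f(x) = C1


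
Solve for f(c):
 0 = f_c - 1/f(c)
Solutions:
 f(c) = -sqrt(C1 + 2*c)
 f(c) = sqrt(C1 + 2*c)


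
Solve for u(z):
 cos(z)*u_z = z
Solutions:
 u(z) = C1 + Integral(z/cos(z), z)


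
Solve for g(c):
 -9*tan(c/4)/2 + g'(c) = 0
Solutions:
 g(c) = C1 - 18*log(cos(c/4))


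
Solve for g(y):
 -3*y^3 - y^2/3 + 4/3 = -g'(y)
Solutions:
 g(y) = C1 + 3*y^4/4 + y^3/9 - 4*y/3


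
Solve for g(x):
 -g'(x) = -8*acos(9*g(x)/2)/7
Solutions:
 Integral(1/acos(9*_y/2), (_y, g(x))) = C1 + 8*x/7


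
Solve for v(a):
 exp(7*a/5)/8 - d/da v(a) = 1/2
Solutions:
 v(a) = C1 - a/2 + 5*exp(7*a/5)/56


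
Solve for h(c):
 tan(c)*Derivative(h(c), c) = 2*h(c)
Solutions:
 h(c) = C1*sin(c)^2


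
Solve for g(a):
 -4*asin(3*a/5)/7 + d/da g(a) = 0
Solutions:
 g(a) = C1 + 4*a*asin(3*a/5)/7 + 4*sqrt(25 - 9*a^2)/21


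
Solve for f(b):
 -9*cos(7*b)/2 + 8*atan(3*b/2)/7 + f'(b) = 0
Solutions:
 f(b) = C1 - 8*b*atan(3*b/2)/7 + 8*log(9*b^2 + 4)/21 + 9*sin(7*b)/14


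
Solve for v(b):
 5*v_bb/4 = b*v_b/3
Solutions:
 v(b) = C1 + C2*erfi(sqrt(30)*b/15)


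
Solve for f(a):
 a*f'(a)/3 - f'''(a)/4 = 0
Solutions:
 f(a) = C1 + Integral(C2*airyai(6^(2/3)*a/3) + C3*airybi(6^(2/3)*a/3), a)


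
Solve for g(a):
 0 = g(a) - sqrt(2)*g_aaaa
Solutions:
 g(a) = C1*exp(-2^(7/8)*a/2) + C2*exp(2^(7/8)*a/2) + C3*sin(2^(7/8)*a/2) + C4*cos(2^(7/8)*a/2)


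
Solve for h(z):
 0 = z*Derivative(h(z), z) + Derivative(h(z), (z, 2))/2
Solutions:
 h(z) = C1 + C2*erf(z)


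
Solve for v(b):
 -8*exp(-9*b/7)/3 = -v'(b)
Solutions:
 v(b) = C1 - 56*exp(-9*b/7)/27


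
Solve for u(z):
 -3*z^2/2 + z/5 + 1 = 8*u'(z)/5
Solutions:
 u(z) = C1 - 5*z^3/16 + z^2/16 + 5*z/8


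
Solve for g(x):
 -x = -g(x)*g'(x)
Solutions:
 g(x) = -sqrt(C1 + x^2)
 g(x) = sqrt(C1 + x^2)


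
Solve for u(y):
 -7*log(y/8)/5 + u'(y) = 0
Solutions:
 u(y) = C1 + 7*y*log(y)/5 - 21*y*log(2)/5 - 7*y/5


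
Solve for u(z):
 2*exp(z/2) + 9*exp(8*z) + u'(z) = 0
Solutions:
 u(z) = C1 - 4*exp(z/2) - 9*exp(8*z)/8


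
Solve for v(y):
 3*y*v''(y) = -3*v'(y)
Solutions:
 v(y) = C1 + C2*log(y)


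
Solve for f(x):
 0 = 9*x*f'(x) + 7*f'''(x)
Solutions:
 f(x) = C1 + Integral(C2*airyai(-21^(2/3)*x/7) + C3*airybi(-21^(2/3)*x/7), x)


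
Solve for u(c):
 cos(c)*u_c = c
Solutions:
 u(c) = C1 + Integral(c/cos(c), c)


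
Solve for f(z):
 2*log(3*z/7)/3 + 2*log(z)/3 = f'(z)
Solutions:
 f(z) = C1 + 4*z*log(z)/3 - 4*z/3 - 2*z*log(7)/3 + 2*z*log(3)/3


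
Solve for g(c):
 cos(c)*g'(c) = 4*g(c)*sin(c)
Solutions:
 g(c) = C1/cos(c)^4


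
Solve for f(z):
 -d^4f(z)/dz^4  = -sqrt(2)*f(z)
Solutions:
 f(z) = C1*exp(-2^(1/8)*z) + C2*exp(2^(1/8)*z) + C3*sin(2^(1/8)*z) + C4*cos(2^(1/8)*z)


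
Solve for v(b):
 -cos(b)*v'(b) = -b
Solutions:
 v(b) = C1 + Integral(b/cos(b), b)


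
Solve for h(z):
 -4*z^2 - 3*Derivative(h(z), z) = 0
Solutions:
 h(z) = C1 - 4*z^3/9


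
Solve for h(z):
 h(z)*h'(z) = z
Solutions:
 h(z) = -sqrt(C1 + z^2)
 h(z) = sqrt(C1 + z^2)


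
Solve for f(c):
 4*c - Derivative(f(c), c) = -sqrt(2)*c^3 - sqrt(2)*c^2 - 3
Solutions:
 f(c) = C1 + sqrt(2)*c^4/4 + sqrt(2)*c^3/3 + 2*c^2 + 3*c


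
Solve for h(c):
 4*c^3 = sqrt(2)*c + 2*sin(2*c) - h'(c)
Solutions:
 h(c) = C1 - c^4 + sqrt(2)*c^2/2 - cos(2*c)


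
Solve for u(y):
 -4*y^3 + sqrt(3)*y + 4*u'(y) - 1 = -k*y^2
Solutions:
 u(y) = C1 - k*y^3/12 + y^4/4 - sqrt(3)*y^2/8 + y/4


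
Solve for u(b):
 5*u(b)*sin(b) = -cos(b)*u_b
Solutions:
 u(b) = C1*cos(b)^5


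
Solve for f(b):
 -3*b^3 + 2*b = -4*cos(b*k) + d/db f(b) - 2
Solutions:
 f(b) = C1 - 3*b^4/4 + b^2 + 2*b + 4*sin(b*k)/k


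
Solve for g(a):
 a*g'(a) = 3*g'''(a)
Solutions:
 g(a) = C1 + Integral(C2*airyai(3^(2/3)*a/3) + C3*airybi(3^(2/3)*a/3), a)


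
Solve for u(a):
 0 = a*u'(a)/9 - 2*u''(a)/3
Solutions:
 u(a) = C1 + C2*erfi(sqrt(3)*a/6)


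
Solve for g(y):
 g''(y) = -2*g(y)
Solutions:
 g(y) = C1*sin(sqrt(2)*y) + C2*cos(sqrt(2)*y)


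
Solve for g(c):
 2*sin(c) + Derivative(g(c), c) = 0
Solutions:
 g(c) = C1 + 2*cos(c)


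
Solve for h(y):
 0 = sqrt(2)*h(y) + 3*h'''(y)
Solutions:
 h(y) = C3*exp(-2^(1/6)*3^(2/3)*y/3) + (C1*sin(6^(1/6)*y/2) + C2*cos(6^(1/6)*y/2))*exp(2^(1/6)*3^(2/3)*y/6)


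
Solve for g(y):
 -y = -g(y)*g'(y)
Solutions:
 g(y) = -sqrt(C1 + y^2)
 g(y) = sqrt(C1 + y^2)


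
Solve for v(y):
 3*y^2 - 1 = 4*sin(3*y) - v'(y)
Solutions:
 v(y) = C1 - y^3 + y - 4*cos(3*y)/3


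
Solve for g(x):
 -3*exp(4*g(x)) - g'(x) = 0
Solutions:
 g(x) = log(-I*(1/(C1 + 12*x))^(1/4))
 g(x) = log(I*(1/(C1 + 12*x))^(1/4))
 g(x) = log(-(1/(C1 + 12*x))^(1/4))
 g(x) = log(1/(C1 + 12*x))/4


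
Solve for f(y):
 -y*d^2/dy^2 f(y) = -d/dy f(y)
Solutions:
 f(y) = C1 + C2*y^2


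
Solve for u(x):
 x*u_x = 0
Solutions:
 u(x) = C1


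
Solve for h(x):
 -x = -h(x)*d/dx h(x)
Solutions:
 h(x) = -sqrt(C1 + x^2)
 h(x) = sqrt(C1 + x^2)


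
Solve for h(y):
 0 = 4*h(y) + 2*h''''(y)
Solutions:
 h(y) = (C1*sin(2^(3/4)*y/2) + C2*cos(2^(3/4)*y/2))*exp(-2^(3/4)*y/2) + (C3*sin(2^(3/4)*y/2) + C4*cos(2^(3/4)*y/2))*exp(2^(3/4)*y/2)


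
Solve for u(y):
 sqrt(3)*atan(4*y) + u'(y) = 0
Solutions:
 u(y) = C1 - sqrt(3)*(y*atan(4*y) - log(16*y^2 + 1)/8)


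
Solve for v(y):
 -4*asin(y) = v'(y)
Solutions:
 v(y) = C1 - 4*y*asin(y) - 4*sqrt(1 - y^2)


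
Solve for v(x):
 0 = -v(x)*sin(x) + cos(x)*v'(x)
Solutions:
 v(x) = C1/cos(x)


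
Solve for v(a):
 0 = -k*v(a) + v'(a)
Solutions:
 v(a) = C1*exp(a*k)


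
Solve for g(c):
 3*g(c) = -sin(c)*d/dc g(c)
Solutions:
 g(c) = C1*(cos(c) + 1)^(3/2)/(cos(c) - 1)^(3/2)


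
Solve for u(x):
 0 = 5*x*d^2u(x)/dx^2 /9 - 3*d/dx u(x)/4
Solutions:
 u(x) = C1 + C2*x^(47/20)


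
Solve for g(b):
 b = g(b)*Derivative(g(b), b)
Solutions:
 g(b) = -sqrt(C1 + b^2)
 g(b) = sqrt(C1 + b^2)


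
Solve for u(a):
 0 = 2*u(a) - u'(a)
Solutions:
 u(a) = C1*exp(2*a)


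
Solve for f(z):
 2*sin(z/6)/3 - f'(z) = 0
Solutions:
 f(z) = C1 - 4*cos(z/6)


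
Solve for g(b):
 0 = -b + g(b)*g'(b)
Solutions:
 g(b) = -sqrt(C1 + b^2)
 g(b) = sqrt(C1 + b^2)


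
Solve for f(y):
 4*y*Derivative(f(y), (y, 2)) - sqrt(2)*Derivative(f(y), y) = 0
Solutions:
 f(y) = C1 + C2*y^(sqrt(2)/4 + 1)


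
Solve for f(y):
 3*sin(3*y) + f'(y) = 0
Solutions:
 f(y) = C1 + cos(3*y)


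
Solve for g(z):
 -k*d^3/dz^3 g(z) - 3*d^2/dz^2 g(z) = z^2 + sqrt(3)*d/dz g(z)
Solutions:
 g(z) = C1 + C2*exp(z*(sqrt(-4*sqrt(3)*k + 9) - 3)/(2*k)) + C3*exp(-z*(sqrt(-4*sqrt(3)*k + 9) + 3)/(2*k)) + 2*k*z/3 - sqrt(3)*z^3/9 + z^2 - 2*sqrt(3)*z


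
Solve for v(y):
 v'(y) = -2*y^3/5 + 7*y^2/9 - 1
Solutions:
 v(y) = C1 - y^4/10 + 7*y^3/27 - y


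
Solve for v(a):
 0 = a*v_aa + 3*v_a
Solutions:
 v(a) = C1 + C2/a^2


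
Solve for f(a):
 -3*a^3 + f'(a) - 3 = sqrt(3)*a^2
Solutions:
 f(a) = C1 + 3*a^4/4 + sqrt(3)*a^3/3 + 3*a


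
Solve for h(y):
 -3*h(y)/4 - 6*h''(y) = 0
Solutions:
 h(y) = C1*sin(sqrt(2)*y/4) + C2*cos(sqrt(2)*y/4)


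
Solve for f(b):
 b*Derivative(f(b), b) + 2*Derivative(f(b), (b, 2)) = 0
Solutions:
 f(b) = C1 + C2*erf(b/2)


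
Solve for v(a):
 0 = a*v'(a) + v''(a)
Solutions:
 v(a) = C1 + C2*erf(sqrt(2)*a/2)


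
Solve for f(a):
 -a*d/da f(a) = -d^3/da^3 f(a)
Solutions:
 f(a) = C1 + Integral(C2*airyai(a) + C3*airybi(a), a)


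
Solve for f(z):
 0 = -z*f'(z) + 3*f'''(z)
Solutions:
 f(z) = C1 + Integral(C2*airyai(3^(2/3)*z/3) + C3*airybi(3^(2/3)*z/3), z)


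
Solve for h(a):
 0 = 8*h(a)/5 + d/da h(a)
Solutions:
 h(a) = C1*exp(-8*a/5)


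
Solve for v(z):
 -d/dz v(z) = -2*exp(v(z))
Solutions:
 v(z) = log(-1/(C1 + 2*z))


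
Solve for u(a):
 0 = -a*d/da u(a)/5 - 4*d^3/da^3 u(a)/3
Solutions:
 u(a) = C1 + Integral(C2*airyai(-150^(1/3)*a/10) + C3*airybi(-150^(1/3)*a/10), a)


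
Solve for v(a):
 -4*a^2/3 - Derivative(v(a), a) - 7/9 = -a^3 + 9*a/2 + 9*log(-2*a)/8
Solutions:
 v(a) = C1 + a^4/4 - 4*a^3/9 - 9*a^2/4 - 9*a*log(-a)/8 + a*(25 - 81*log(2))/72


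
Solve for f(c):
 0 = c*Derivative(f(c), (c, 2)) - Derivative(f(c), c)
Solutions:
 f(c) = C1 + C2*c^2


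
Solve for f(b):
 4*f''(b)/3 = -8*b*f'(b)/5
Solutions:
 f(b) = C1 + C2*erf(sqrt(15)*b/5)


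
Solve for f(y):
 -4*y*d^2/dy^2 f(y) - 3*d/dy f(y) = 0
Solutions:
 f(y) = C1 + C2*y^(1/4)


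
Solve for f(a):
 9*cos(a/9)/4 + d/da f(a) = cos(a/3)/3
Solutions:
 f(a) = C1 - 81*sin(a/9)/4 + sin(a/3)


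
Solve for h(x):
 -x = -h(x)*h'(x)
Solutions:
 h(x) = -sqrt(C1 + x^2)
 h(x) = sqrt(C1 + x^2)


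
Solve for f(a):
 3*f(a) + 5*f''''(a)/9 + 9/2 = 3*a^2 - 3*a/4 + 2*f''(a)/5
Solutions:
 f(a) = a^2 - a/4 + (C1*sin(15^(3/4)*a*sin(atan(sqrt(366)/3)/2)/5) + C2*cos(15^(3/4)*a*sin(atan(sqrt(366)/3)/2)/5))*exp(-15^(3/4)*a*cos(atan(sqrt(366)/3)/2)/5) + (C3*sin(15^(3/4)*a*sin(atan(sqrt(366)/3)/2)/5) + C4*cos(15^(3/4)*a*sin(atan(sqrt(366)/3)/2)/5))*exp(15^(3/4)*a*cos(atan(sqrt(366)/3)/2)/5) - 37/30


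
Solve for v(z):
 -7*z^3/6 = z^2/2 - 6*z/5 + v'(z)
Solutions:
 v(z) = C1 - 7*z^4/24 - z^3/6 + 3*z^2/5


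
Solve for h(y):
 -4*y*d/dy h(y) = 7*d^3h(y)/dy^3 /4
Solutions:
 h(y) = C1 + Integral(C2*airyai(-2*2^(1/3)*7^(2/3)*y/7) + C3*airybi(-2*2^(1/3)*7^(2/3)*y/7), y)


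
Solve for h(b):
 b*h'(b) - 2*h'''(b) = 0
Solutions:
 h(b) = C1 + Integral(C2*airyai(2^(2/3)*b/2) + C3*airybi(2^(2/3)*b/2), b)


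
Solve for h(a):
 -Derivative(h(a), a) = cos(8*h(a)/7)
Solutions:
 a - 7*log(sin(8*h(a)/7) - 1)/16 + 7*log(sin(8*h(a)/7) + 1)/16 = C1


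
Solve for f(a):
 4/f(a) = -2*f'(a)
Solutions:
 f(a) = -sqrt(C1 - 4*a)
 f(a) = sqrt(C1 - 4*a)


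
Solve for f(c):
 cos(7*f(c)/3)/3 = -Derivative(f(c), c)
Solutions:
 c/3 - 3*log(sin(7*f(c)/3) - 1)/14 + 3*log(sin(7*f(c)/3) + 1)/14 = C1


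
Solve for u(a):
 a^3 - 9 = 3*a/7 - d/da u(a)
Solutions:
 u(a) = C1 - a^4/4 + 3*a^2/14 + 9*a


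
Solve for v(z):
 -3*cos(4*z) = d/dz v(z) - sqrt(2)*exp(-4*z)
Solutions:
 v(z) = C1 - 3*sin(4*z)/4 - sqrt(2)*exp(-4*z)/4


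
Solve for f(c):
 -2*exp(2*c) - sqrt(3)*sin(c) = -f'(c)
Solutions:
 f(c) = C1 + exp(2*c) - sqrt(3)*cos(c)


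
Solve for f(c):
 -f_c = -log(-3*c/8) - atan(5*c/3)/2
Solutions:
 f(c) = C1 + c*log(-c) + c*atan(5*c/3)/2 - 3*c*log(2) - c + c*log(3) - 3*log(25*c^2 + 9)/20


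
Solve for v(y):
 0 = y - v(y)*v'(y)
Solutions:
 v(y) = -sqrt(C1 + y^2)
 v(y) = sqrt(C1 + y^2)


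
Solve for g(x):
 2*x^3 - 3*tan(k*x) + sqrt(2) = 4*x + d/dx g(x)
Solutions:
 g(x) = C1 + x^4/2 - 2*x^2 + sqrt(2)*x - 3*Piecewise((-log(cos(k*x))/k, Ne(k, 0)), (0, True))


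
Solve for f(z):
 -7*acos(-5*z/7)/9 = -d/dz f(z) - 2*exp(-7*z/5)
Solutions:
 f(z) = C1 + 7*z*acos(-5*z/7)/9 + 7*sqrt(49 - 25*z^2)/45 + 10*exp(-7*z/5)/7


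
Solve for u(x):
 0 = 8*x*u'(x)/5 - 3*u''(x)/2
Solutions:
 u(x) = C1 + C2*erfi(2*sqrt(30)*x/15)


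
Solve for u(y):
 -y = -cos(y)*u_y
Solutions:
 u(y) = C1 + Integral(y/cos(y), y)


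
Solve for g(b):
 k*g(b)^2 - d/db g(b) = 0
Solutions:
 g(b) = -1/(C1 + b*k)


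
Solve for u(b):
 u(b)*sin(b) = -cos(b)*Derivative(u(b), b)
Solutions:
 u(b) = C1*cos(b)


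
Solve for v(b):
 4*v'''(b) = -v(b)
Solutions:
 v(b) = C3*exp(-2^(1/3)*b/2) + (C1*sin(2^(1/3)*sqrt(3)*b/4) + C2*cos(2^(1/3)*sqrt(3)*b/4))*exp(2^(1/3)*b/4)


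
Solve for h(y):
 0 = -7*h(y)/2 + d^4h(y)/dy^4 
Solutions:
 h(y) = C1*exp(-2^(3/4)*7^(1/4)*y/2) + C2*exp(2^(3/4)*7^(1/4)*y/2) + C3*sin(2^(3/4)*7^(1/4)*y/2) + C4*cos(2^(3/4)*7^(1/4)*y/2)


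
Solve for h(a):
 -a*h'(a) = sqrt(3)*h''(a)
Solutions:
 h(a) = C1 + C2*erf(sqrt(2)*3^(3/4)*a/6)


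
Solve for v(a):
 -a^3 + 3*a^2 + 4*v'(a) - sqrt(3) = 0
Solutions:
 v(a) = C1 + a^4/16 - a^3/4 + sqrt(3)*a/4


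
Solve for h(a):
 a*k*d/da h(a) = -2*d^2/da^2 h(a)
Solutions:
 h(a) = Piecewise((-sqrt(pi)*C1*erf(a*sqrt(k)/2)/sqrt(k) - C2, (k > 0) | (k < 0)), (-C1*a - C2, True))


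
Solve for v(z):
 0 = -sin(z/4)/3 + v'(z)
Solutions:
 v(z) = C1 - 4*cos(z/4)/3


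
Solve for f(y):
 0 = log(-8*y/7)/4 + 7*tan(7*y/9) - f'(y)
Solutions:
 f(y) = C1 + y*log(-y)/4 - y*log(7) - y/4 + 3*y*log(14)/4 - 9*log(cos(7*y/9))


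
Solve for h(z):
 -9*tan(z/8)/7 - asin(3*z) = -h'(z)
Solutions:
 h(z) = C1 + z*asin(3*z) + sqrt(1 - 9*z^2)/3 - 72*log(cos(z/8))/7


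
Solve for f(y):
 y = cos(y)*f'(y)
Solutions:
 f(y) = C1 + Integral(y/cos(y), y)


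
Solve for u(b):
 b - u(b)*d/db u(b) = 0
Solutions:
 u(b) = -sqrt(C1 + b^2)
 u(b) = sqrt(C1 + b^2)


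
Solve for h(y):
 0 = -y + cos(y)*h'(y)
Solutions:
 h(y) = C1 + Integral(y/cos(y), y)


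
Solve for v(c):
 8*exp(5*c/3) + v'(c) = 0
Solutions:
 v(c) = C1 - 24*exp(5*c/3)/5


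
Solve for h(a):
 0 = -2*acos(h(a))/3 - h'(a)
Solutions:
 Integral(1/acos(_y), (_y, h(a))) = C1 - 2*a/3


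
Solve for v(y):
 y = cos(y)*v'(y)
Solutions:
 v(y) = C1 + Integral(y/cos(y), y)


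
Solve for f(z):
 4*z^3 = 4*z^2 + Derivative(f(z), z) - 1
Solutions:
 f(z) = C1 + z^4 - 4*z^3/3 + z


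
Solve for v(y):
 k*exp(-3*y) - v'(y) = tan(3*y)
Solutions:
 v(y) = C1 - k*exp(-3*y)/3 - log(tan(3*y)^2 + 1)/6


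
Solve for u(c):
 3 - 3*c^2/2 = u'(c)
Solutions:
 u(c) = C1 - c^3/2 + 3*c


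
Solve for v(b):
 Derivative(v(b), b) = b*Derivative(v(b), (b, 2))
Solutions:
 v(b) = C1 + C2*b^2


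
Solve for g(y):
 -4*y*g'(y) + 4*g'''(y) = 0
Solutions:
 g(y) = C1 + Integral(C2*airyai(y) + C3*airybi(y), y)


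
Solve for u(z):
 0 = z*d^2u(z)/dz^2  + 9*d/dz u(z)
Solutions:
 u(z) = C1 + C2/z^8


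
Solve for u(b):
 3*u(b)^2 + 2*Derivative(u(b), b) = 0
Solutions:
 u(b) = 2/(C1 + 3*b)


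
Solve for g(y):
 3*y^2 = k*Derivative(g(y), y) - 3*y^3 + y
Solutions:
 g(y) = C1 + 3*y^4/(4*k) + y^3/k - y^2/(2*k)


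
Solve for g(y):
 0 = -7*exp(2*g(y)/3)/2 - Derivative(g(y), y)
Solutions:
 g(y) = 3*log(-sqrt(-1/(C1 - 7*y))) + 3*log(3)/2
 g(y) = 3*log(-1/(C1 - 7*y))/2 + 3*log(3)/2


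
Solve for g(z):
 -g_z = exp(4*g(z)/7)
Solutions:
 g(z) = 7*log(-(1/(C1 + 4*z))^(1/4)) + 7*log(7)/4
 g(z) = 7*log(1/(C1 + 4*z))/4 + 7*log(7)/4
 g(z) = 7*log(-I*(1/(C1 + 4*z))^(1/4)) + 7*log(7)/4
 g(z) = 7*log(I*(1/(C1 + 4*z))^(1/4)) + 7*log(7)/4
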